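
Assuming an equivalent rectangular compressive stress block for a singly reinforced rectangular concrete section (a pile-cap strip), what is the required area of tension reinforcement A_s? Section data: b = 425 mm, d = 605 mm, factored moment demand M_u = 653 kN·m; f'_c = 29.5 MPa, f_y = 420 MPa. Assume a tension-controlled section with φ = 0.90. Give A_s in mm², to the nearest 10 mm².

M_n = M_u/φ = 653/0.90 = 725.556 kN·m.
With M_n = 0.85 f'_c a b (d − a/2), solve the quadratic for a:
a = d − √(d² − 2M_n/(0.85 f'_c b)) = 605 − √(605² − 2 × 725.556×10⁶/(0.85 × 29.5 × 425)) = 125.56 mm.
A_s = 0.85 f'_c a b / f_y = 0.85 × 29.5 × 125.56 × 425 / 420 = 3185.9 mm².

A_s ≈ 3190 mm²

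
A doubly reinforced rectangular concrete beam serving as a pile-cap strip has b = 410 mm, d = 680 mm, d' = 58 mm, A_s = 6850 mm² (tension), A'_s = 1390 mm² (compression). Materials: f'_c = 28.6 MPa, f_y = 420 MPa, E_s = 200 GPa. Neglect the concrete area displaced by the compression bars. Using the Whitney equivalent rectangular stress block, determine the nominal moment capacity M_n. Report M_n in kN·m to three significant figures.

M_n ≈ 1660 kN·m

Assume both tension and compression steel yield.
Net tension couple steel: A_s − A'_s = 5460 mm².
a = (A_s − A'_s) f_y / (0.85 f'_c b) = 2293200/(0.85 × 28.6 × 410) = 230.08 mm.
c = a/β₁ = 230.08/0.846 = 271.96 mm; ε'_s = 0.003(c − d')/c = 0.0024 ≥ f_y/E_s = 0.0021, so compression steel does yield.
M_n = (A_s − A'_s) f_y (d − a/2) + A'_s f_y (d − d') = [2293200 × (680 − 115.04) + 583800 × (680 − 58)] × 10⁻⁶ = 1295.57 + 363.12 = 1658.69 kN·m.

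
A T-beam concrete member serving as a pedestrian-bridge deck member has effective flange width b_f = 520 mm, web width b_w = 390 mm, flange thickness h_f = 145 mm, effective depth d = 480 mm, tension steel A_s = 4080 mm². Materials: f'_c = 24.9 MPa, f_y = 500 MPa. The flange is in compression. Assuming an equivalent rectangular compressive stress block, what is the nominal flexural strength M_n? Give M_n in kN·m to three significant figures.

M_n ≈ 787 kN·m

Tension: T = A_s f_y = 4080 × 500 = 2040000 N.
Try a within the flange: a = T/(0.85 f'_c b_f) = 2040000/(0.85 × 24.9 × 520) = 185.36 mm.
a = 185.36 > h_f = 145 mm: the block extends into the web. Split into flange-overhang and web parts.
C_f = 0.85 f'_c (b_f − b_w) h_f = 0.85 × 24.9 × (520 − 390) × 145 = 398960 N.
Remaining web compression depth: a_w = (T − C_f)/(0.85 f'_c b_w) = (2040000 − 398960)/(0.85 × 24.9 × 390) = 198.81 mm.
M_n = C_f(d − h_f/2) + (T − C_f)(d − a_w/2) = 398960 × (480 − 72.5) + 1641040 × (480 − 99.405) = 162.58 + 624.57 = 787.15 × 10⁶ N·mm.
M_n = 787.15 kN·m.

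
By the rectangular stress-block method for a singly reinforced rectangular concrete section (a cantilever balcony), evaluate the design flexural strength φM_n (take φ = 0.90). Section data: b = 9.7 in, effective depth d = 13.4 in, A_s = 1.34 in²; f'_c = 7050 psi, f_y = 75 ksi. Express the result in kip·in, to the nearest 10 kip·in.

T = A_s f_y = 1.34 × 75 = 100.5 kips.
a = T/(0.85 f'_c b) = 100.5/(0.85 × 7.05 × 9.7) = 1.729 in.
M_n = T(d − a/2) = 100.5 × (13.4 − 0.8645) = 1259.8 kip·in.
φM_n = 0.90 × 1259.8 = 1133.8 kip·in.

φM_n ≈ 1130 kip·in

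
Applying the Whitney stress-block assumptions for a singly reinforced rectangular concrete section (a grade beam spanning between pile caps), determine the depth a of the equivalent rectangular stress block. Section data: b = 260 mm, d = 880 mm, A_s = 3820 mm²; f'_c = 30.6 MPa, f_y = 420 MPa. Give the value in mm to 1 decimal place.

a ≈ 237.2 mm

T = A_s f_y = 3820 × 420 = 1604400 N = 1604.4 kN.
Setting C = 0.85 f'_c a b equal to T: a = 1604400/(0.85 × 30.6 × 260) = 237.2 mm.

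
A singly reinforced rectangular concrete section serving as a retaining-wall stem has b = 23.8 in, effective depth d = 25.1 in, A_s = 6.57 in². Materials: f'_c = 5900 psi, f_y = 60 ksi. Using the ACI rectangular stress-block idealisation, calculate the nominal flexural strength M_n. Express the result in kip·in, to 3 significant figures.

T = A_s f_y = 6.57 × 60 = 394.2 kips.
a = T/(0.85 f'_c b) = 394.2/(0.85 × 5.9 × 23.8) = 3.303 in.
M_n = T(d − a/2) = 394.2 × (25.1 − 1.6515) = 9243.4 kip·in.

M_n ≈ 9240 kip·in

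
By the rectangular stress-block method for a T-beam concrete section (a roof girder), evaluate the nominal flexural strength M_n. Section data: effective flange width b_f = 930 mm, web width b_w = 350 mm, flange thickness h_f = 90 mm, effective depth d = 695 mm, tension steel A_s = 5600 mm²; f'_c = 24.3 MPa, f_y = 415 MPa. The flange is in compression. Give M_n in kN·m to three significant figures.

M_n ≈ 1460 kN·m

Tension: T = A_s f_y = 5600 × 415 = 2324000 N.
Try a within the flange: a = T/(0.85 f'_c b_f) = 2324000/(0.85 × 24.3 × 930) = 120.98 mm.
a = 120.98 > h_f = 90 mm: the block extends into the web. Split into flange-overhang and web parts.
C_f = 0.85 f'_c (b_f − b_w) h_f = 0.85 × 24.3 × (930 − 350) × 90 = 1078191 N.
Remaining web compression depth: a_w = (T − C_f)/(0.85 f'_c b_w) = (2324000 − 1078191)/(0.85 × 24.3 × 350) = 172.33 mm.
M_n = C_f(d − h_f/2) + (T − C_f)(d − a_w/2) = 1078191 × (695 − 45) + 1245809 × (695 − 86.165) = 700.82 + 758.49 = 1459.31 × 10⁶ N·mm.
M_n = 1459.31 kN·m.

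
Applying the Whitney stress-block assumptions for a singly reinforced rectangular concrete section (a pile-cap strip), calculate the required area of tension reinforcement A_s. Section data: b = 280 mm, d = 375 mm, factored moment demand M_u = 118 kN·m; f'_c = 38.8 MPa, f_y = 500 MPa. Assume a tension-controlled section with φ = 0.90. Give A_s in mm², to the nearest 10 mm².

A_s ≈ 740 mm²

M_n = M_u/φ = 118/0.90 = 131.111 kN·m.
With M_n = 0.85 f'_c a b (d − a/2), solve the quadratic for a:
a = d − √(d² − 2M_n/(0.85 f'_c b)) = 375 − √(375² − 2 × 131.111×10⁶/(0.85 × 38.8 × 280)) = 39.99 mm.
A_s = 0.85 f'_c a b / f_y = 0.85 × 38.8 × 39.99 × 280 / 500 = 738.6 mm².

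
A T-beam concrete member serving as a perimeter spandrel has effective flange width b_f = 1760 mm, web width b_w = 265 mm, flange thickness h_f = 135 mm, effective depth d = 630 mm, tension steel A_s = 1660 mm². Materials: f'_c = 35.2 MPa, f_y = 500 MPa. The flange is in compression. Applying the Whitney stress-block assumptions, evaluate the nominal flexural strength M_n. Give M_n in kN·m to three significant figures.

Tension: T = A_s f_y = 1660 × 500 = 830000 N.
Try a within the flange: a = T/(0.85 f'_c b_f) = 830000/(0.85 × 35.2 × 1760) = 15.76 mm.
Since a = 15.76 ≤ h_f = 135 mm, the stress block lies entirely in the flange; analyse as a rectangular beam of width b_f.
M_n = T(d − a/2) = 830000 × (630 − 7.88) = 516.36 × 10⁶ N·mm.
M_n = 516.36 kN·m.

M_n ≈ 516 kN·m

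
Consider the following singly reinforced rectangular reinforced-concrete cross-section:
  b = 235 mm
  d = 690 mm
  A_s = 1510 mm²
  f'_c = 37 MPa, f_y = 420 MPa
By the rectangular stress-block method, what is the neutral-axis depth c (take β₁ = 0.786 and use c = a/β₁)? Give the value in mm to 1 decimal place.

T = A_s f_y = 1510 × 420 = 634200 N = 634.2 kN.
Setting C = 0.85 f'_c a b equal to T: a = 634200/(0.85 × 37 × 235) = 85.810 mm.
With β₁ = 0.786, c = a/β₁ = 85.810/0.786 = 109.2 mm.

c ≈ 109.2 mm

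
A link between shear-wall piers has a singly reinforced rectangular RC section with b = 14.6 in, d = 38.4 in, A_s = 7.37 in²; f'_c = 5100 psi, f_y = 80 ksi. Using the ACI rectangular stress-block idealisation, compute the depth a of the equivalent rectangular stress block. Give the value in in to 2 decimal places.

T = A_s f_y = 7.37 × 80 = 589.6 kips.
a = T/(0.85 f'_c b) = 589.6/(0.85 × 5.1 × 14.6) = 9.32 in.

a ≈ 9.32 in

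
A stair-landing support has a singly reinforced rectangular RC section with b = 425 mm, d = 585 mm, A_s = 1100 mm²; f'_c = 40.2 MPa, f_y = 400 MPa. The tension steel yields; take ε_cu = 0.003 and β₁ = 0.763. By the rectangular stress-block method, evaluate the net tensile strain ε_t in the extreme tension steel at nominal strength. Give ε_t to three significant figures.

a = A_s f_y/(0.85 f'_c b) = 30.30 mm.
β₁ = 0.763, so c = a/β₁ = 30.30/0.763 = 39.71 mm.
From the linear strain diagram with ε_cu = 0.003: ε_t = 0.003 (d − c)/c = 0.003 × (585 − 39.71)/39.71 = 0.0412.
Since ε_t ≥ 0.005, the section is tension-controlled.

ε_t ≈ 0.0412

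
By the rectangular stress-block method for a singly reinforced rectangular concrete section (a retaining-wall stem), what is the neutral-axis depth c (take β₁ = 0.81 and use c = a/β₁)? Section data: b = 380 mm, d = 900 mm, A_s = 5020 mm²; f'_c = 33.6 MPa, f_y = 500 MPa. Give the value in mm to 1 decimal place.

T = A_s f_y = 5020 × 500 = 2510000 N = 2510 kN.
Setting C = 0.85 f'_c a b equal to T: a = 2510000/(0.85 × 33.6 × 380) = 231.277 mm.
With β₁ = 0.81, c = a/β₁ = 231.277/0.81 = 285.5 mm.

c ≈ 285.5 mm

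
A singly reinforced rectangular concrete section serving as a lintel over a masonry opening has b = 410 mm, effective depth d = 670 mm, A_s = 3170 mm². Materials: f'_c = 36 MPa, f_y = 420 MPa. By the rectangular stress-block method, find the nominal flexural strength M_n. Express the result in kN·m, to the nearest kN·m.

T = A_s f_y = 3170 × 420 = 1331400 N = 1331.4 kN.
From C = T: a = T/(0.85 f'_c b) = 1331400/(0.85 × 36 × 410) = 106.12 mm.
M_n = T(d − a/2) = 1331.4 kN × (670 − 53.06) mm = 821.39 kN·m.

M_n ≈ 821 kN·m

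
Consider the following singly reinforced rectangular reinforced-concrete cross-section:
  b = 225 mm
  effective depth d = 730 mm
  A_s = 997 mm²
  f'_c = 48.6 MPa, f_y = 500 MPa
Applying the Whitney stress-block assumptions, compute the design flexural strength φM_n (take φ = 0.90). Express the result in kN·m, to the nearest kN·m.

T = A_s f_y = 997 × 500 = 498500 N = 498.5 kN.
From C = T: a = T/(0.85 f'_c b) = 498500/(0.85 × 48.6 × 225) = 53.63 mm.
M_n = T(d − a/2) = 498.5 kN × (730 − 26.815) mm = 350.54 kN·m.
φM_n = 0.90 × 350.54 = 315.49 kN·m.

φM_n ≈ 315 kN·m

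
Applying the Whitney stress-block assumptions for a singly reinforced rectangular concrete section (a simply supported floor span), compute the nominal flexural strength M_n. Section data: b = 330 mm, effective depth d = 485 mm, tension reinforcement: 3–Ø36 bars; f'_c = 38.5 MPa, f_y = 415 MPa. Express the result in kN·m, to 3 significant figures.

A_s = 3 × 1018 = 3054 mm².
T = A_s f_y = 3054 × 415 = 1267410 N = 1267.41 kN.
From C = T: a = T/(0.85 f'_c b) = 1267410/(0.85 × 38.5 × 330) = 117.36 mm.
M_n = T(d − a/2) = 1267.41 kN × (485 − 58.68) mm = 540.32 kN·m.

M_n ≈ 540 kN·m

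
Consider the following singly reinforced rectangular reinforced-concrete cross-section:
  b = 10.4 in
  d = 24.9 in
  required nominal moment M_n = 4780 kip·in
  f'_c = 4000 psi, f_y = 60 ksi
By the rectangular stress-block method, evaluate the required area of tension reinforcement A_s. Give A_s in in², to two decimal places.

A_s ≈ 3.65 in²

From M_n = 0.85 f'_c a b (d − a/2):
a = d − √(d² − 2M_n/(0.85 f'_c b)) = 24.9 − √(24.9² − 2 × 4780/(0.85 × 4 × 10.4)) = 6.201 in.
A_s = 0.85 f'_c a b / f_y = 0.85 × 4 × 6.201 × 10.4 / 60 = 3.654 in².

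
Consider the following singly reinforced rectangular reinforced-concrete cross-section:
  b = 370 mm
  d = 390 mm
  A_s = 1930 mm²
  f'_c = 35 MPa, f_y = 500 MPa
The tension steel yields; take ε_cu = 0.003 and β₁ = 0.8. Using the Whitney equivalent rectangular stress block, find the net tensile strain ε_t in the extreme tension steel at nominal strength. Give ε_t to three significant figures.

a = A_s f_y/(0.85 f'_c b) = 87.67 mm.
β₁ = 0.8, so c = a/β₁ = 87.67/0.8 = 109.59 mm.
From the linear strain diagram with ε_cu = 0.003: ε_t = 0.003 (d − c)/c = 0.003 × (390 − 109.59)/109.59 = 0.00768.
Since ε_t ≥ 0.005, the section is tension-controlled.

ε_t ≈ 0.00768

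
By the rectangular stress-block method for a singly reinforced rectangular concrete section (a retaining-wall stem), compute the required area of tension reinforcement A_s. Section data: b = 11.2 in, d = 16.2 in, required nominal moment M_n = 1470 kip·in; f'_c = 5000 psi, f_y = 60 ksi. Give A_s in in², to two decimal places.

From M_n = 0.85 f'_c a b (d − a/2):
a = d − √(d² − 2M_n/(0.85 f'_c b)) = 16.2 − √(16.2² − 2 × 1470/(0.85 × 5 × 11.2)) = 2.034 in.
A_s = 0.85 f'_c a b / f_y = 0.85 × 5 × 2.034 × 11.2 / 60 = 1.614 in².

A_s ≈ 1.61 in²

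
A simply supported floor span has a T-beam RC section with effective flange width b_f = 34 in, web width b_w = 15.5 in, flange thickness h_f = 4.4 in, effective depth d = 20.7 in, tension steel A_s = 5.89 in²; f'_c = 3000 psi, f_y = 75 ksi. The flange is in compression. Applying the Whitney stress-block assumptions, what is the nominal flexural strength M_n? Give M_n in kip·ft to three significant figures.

M_n ≈ 666 kip·ft

Tension: T = A_s f_y = 5.89 × 75 = 441.75 kips.
Try a within the flange: a = T/(0.85 f'_c b_f) = 441.75/(0.85 × 3 × 34) = 5.095 in.
a = 5.095 > h_f = 4.4 in: the block extends into the web. Split into flange-overhang and web parts.
C_f = 0.85 f'_c (b_f − b_w) h_f = 0.85 × 3 × (34 − 15.5) × 4.4 = 207.6 kips.
Remaining web compression depth: a_w = (T − C_f)/(0.85 f'_c b_w) = (441.75 − 207.6)/(0.85 × 3 × 15.5) = 5.924 in.
M_n = C_f(d − h_f/2) + (T − C_f)(d − a_w/2) = 207.6 × (20.7 − 2.2) + 234.15 × (20.7 − 2.962) = 3840.6 + 4153.4 = 7994.0 kip·in.
M_n = 7994.0/12 = 666.17 kip·ft.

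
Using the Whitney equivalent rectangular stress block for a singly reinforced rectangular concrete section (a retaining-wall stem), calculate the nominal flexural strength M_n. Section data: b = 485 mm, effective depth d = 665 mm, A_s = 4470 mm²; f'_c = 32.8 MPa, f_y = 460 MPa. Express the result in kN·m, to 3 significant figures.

T = A_s f_y = 4470 × 460 = 2056200 N = 2056.2 kN.
From C = T: a = T/(0.85 f'_c b) = 2056200/(0.85 × 32.8 × 485) = 152.07 mm.
M_n = T(d − a/2) = 2056.2 kN × (665 − 76.035) mm = 1211.03 kN·m.

M_n ≈ 1210 kN·m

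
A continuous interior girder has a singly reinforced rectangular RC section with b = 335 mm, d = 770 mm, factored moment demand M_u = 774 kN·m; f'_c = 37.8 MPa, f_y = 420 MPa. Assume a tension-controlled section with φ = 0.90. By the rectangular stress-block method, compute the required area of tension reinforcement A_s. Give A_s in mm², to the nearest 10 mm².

A_s ≈ 2870 mm²

M_n = M_u/φ = 774/0.90 = 860 kN·m.
With M_n = 0.85 f'_c a b (d − a/2), solve the quadratic for a:
a = d − √(d² − 2M_n/(0.85 f'_c b)) = 770 − √(770² − 2 × 860×10⁶/(0.85 × 37.8 × 335)) = 111.90 mm.
A_s = 0.85 f'_c a b / f_y = 0.85 × 37.8 × 111.90 × 335 / 420 = 2867.7 mm².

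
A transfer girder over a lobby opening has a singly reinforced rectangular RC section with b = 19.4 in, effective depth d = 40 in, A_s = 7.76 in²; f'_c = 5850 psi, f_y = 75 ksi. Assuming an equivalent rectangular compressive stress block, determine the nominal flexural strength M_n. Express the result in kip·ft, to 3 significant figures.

M_n ≈ 1790 kip·ft

T = A_s f_y = 7.76 × 75 = 582 kips.
a = T/(0.85 f'_c b) = 582/(0.85 × 5.85 × 19.4) = 6.033 in.
M_n = T(d − a/2) = 582 × (40 − 3.0165) = 21524.4 kip·in = 21524.4/12 = 1793.70 kip·ft.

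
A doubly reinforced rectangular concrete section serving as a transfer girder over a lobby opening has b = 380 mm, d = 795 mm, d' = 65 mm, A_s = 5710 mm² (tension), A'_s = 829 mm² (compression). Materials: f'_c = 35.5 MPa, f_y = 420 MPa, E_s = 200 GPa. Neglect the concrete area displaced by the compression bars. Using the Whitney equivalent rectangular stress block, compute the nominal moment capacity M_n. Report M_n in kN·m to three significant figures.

M_n ≈ 1700 kN·m

Assume both tension and compression steel yield.
Net tension couple steel: A_s − A'_s = 4881 mm².
a = (A_s − A'_s) f_y / (0.85 f'_c b) = 2050020/(0.85 × 35.5 × 380) = 178.78 mm.
c = a/β₁ = 178.78/0.796 = 224.60 mm; ε'_s = 0.003(c − d')/c = 0.0021 ≥ f_y/E_s = 0.0021, so compression steel does yield.
M_n = (A_s − A'_s) f_y (d − a/2) + A'_s f_y (d − d') = [2050020 × (795 − 89.39) + 348180 × (795 − 65)] × 10⁻⁶ = 1446.51 + 254.17 = 1700.68 kN·m.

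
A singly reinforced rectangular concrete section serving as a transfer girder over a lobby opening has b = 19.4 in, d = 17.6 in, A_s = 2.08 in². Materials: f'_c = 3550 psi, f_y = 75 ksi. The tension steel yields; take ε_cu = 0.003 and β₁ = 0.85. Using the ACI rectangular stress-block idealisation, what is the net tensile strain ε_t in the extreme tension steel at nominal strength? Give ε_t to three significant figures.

ε_t ≈ 0.0138

a = A_s f_y/(0.85 f'_c b) = 2.665 in.
β₁ = 0.85, so c = a/β₁ = 2.665/0.85 = 3.135 in.
From the linear strain diagram with ε_cu = 0.003: ε_t = 0.003 (d − c)/c = 0.003 × (17.6 − 3.135)/3.135 = 0.0138.
Since ε_t ≥ 0.005, the section is tension-controlled.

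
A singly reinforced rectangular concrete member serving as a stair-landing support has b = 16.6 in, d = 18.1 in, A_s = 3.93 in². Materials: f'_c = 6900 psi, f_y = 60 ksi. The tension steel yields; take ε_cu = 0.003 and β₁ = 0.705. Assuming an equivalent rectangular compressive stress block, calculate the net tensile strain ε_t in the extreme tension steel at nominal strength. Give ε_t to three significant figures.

ε_t ≈ 0.0128

a = A_s f_y/(0.85 f'_c b) = 2.422 in.
β₁ = 0.705, so c = a/β₁ = 2.422/0.705 = 3.435 in.
From the linear strain diagram with ε_cu = 0.003: ε_t = 0.003 (d − c)/c = 0.003 × (18.1 − 3.435)/3.435 = 0.0128.
Since ε_t ≥ 0.005, the section is tension-controlled.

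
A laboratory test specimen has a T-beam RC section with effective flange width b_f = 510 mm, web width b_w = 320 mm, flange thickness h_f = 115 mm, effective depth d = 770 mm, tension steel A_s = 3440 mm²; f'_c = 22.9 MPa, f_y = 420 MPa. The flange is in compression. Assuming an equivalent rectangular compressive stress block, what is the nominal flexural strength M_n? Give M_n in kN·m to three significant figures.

Tension: T = A_s f_y = 3440 × 420 = 1444800 N.
Try a within the flange: a = T/(0.85 f'_c b_f) = 1444800/(0.85 × 22.9 × 510) = 145.54 mm.
a = 145.54 > h_f = 115 mm: the block extends into the web. Split into flange-overhang and web parts.
C_f = 0.85 f'_c (b_f − b_w) h_f = 0.85 × 22.9 × (510 − 320) × 115 = 425310 N.
Remaining web compression depth: a_w = (T − C_f)/(0.85 f'_c b_w) = (1444800 − 425310)/(0.85 × 22.9 × 320) = 163.67 mm.
M_n = C_f(d − h_f/2) + (T − C_f)(d − a_w/2) = 425310 × (770 − 57.5) + 1019490 × (770 − 81.835) = 303.03 + 701.58 = 1004.61 × 10⁶ N·mm.
M_n = 1004.61 kN·m.

M_n ≈ 1000 kN·m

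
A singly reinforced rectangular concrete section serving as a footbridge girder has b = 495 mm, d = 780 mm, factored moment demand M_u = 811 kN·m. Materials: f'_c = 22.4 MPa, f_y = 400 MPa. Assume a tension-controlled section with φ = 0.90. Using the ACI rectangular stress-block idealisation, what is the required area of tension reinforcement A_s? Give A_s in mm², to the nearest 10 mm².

A_s ≈ 3160 mm²

M_n = M_u/φ = 811/0.90 = 901.111 kN·m.
With M_n = 0.85 f'_c a b (d − a/2), solve the quadratic for a:
a = d − √(d² − 2M_n/(0.85 f'_c b)) = 780 − √(780² − 2 × 901.111×10⁶/(0.85 × 22.4 × 495)) = 134.11 mm.
A_s = 0.85 f'_c a b / f_y = 0.85 × 22.4 × 134.11 × 495 / 400 = 3159.9 mm².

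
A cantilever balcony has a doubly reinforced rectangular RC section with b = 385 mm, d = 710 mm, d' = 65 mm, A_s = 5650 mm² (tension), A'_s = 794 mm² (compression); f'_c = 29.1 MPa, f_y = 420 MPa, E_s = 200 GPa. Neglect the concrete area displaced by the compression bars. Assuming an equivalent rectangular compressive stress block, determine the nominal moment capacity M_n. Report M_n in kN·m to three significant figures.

Assume both tension and compression steel yield.
Net tension couple steel: A_s − A'_s = 4856 mm².
a = (A_s − A'_s) f_y / (0.85 f'_c b) = 2039520/(0.85 × 29.1 × 385) = 214.17 mm.
c = a/β₁ = 214.17/0.842 = 254.36 mm; ε'_s = 0.003(c − d')/c = 0.0022 ≥ f_y/E_s = 0.0021, so compression steel does yield.
M_n = (A_s − A'_s) f_y (d − a/2) + A'_s f_y (d − d') = [2039520 × (710 − 107.085) + 333480 × (710 − 65)] × 10⁻⁶ = 1229.66 + 215.09 = 1444.75 kN·m.

M_n ≈ 1440 kN·m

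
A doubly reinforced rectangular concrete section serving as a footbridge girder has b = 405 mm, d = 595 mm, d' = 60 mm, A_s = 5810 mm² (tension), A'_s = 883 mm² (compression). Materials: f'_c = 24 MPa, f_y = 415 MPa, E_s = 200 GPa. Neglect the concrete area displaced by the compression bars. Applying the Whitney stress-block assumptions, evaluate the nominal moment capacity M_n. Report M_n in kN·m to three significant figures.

Assume both tension and compression steel yield.
Net tension couple steel: A_s − A'_s = 4927 mm².
a = (A_s − A'_s) f_y / (0.85 f'_c b) = 2044705/(0.85 × 24 × 405) = 247.48 mm.
c = a/β₁ = 247.48/0.85 = 291.15 mm; ε'_s = 0.003(c − d')/c = 0.0024 ≥ f_y/E_s = 0.0021, so compression steel does yield.
M_n = (A_s − A'_s) f_y (d − a/2) + A'_s f_y (d − d') = [2044705 × (595 − 123.74) + 366445 × (595 − 60)] × 10⁻⁶ = 963.59 + 196.05 = 1159.64 kN·m.

M_n ≈ 1160 kN·m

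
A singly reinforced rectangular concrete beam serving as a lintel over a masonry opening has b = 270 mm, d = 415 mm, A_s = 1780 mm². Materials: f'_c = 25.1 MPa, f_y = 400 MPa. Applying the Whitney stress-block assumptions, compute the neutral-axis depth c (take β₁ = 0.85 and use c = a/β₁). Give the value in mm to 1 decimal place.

T = A_s f_y = 1780 × 400 = 712000 N = 712 kN.
Setting C = 0.85 f'_c a b equal to T: a = 712000/(0.85 × 25.1 × 270) = 123.601 mm.
With β₁ = 0.85, c = a/β₁ = 123.601/0.85 = 145.4 mm.

c ≈ 145.4 mm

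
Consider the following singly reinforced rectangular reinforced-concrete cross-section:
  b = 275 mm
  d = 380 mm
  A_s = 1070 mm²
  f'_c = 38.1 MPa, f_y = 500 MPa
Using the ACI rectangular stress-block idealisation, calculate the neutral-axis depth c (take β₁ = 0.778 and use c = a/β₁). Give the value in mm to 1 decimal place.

c ≈ 77.2 mm

T = A_s f_y = 1070 × 500 = 535000 N = 535 kN.
Setting C = 0.85 f'_c a b equal to T: a = 535000/(0.85 × 38.1 × 275) = 60.073 mm.
With β₁ = 0.778, c = a/β₁ = 60.073/0.778 = 77.2 mm.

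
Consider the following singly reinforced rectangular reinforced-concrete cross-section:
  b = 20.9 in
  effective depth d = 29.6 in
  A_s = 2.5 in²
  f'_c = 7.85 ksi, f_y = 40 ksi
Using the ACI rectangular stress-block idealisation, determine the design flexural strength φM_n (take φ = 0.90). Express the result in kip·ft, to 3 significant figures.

φM_n ≈ 219 kip·ft

T = A_s f_y = 2.5 × 40 = 100 kips.
a = T/(0.85 f'_c b) = 100/(0.85 × 7.85 × 20.9) = 0.717 in.
M_n = T(d − a/2) = 100 × (29.6 − 0.3585) = 2924.2 kip·in = 2924.2/12 = 243.68 kip·ft.
φM_n = 0.90 × 243.68 = 219.31 kip·ft.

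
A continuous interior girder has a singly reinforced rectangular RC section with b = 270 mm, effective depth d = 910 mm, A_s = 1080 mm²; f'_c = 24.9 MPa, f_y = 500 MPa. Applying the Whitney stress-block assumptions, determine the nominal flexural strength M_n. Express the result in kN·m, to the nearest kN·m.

T = A_s f_y = 1080 × 500 = 540000 N = 540 kN.
From C = T: a = T/(0.85 f'_c b) = 540000/(0.85 × 24.9 × 270) = 94.50 mm.
M_n = T(d − a/2) = 540 kN × (910 − 47.25) mm = 465.89 kN·m.

M_n ≈ 466 kN·m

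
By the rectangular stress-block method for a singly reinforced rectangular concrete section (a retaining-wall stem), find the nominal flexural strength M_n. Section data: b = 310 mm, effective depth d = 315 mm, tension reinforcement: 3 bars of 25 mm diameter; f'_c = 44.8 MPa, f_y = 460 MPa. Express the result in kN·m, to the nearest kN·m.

M_n ≈ 194 kN·m

A_s = 3 × 491 = 1473 mm².
T = A_s f_y = 1473 × 460 = 677580 N = 677.58 kN.
From C = T: a = T/(0.85 f'_c b) = 677580/(0.85 × 44.8 × 310) = 57.40 mm.
M_n = T(d − a/2) = 677.58 kN × (315 − 28.7) mm = 193.99 kN·m.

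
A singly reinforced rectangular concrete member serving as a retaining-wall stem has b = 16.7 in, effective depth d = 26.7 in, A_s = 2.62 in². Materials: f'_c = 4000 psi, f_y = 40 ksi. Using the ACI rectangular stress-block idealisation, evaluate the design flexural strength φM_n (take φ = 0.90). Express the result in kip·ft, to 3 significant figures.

φM_n ≈ 203 kip·ft

T = A_s f_y = 2.62 × 40 = 104.8 kips.
a = T/(0.85 f'_c b) = 104.8/(0.85 × 4 × 16.7) = 1.846 in.
M_n = T(d − a/2) = 104.8 × (26.7 − 0.923) = 2701.4 kip·in = 2701.4/12 = 225.12 kip·ft.
φM_n = 0.90 × 225.12 = 202.61 kip·ft.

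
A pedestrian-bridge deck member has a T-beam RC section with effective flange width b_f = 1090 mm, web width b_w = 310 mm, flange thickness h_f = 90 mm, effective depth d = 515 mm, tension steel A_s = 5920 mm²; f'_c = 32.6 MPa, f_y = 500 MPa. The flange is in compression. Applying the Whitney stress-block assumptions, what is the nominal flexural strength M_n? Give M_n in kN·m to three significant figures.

Tension: T = A_s f_y = 5920 × 500 = 2960000 N.
Try a within the flange: a = T/(0.85 f'_c b_f) = 2960000/(0.85 × 32.6 × 1090) = 98.00 mm.
a = 98.00 > h_f = 90 mm: the block extends into the web. Split into flange-overhang and web parts.
C_f = 0.85 f'_c (b_f − b_w) h_f = 0.85 × 32.6 × (1090 − 310) × 90 = 1945242 N.
Remaining web compression depth: a_w = (T − C_f)/(0.85 f'_c b_w) = (2960000 − 1945242)/(0.85 × 32.6 × 310) = 118.13 mm.
M_n = C_f(d − h_f/2) + (T − C_f)(d − a_w/2) = 1945242 × (515 − 45) + 1014758 × (515 − 59.065) = 914.26 + 462.66 = 1376.92 × 10⁶ N·mm.
M_n = 1376.92 kN·m.

M_n ≈ 1380 kN·m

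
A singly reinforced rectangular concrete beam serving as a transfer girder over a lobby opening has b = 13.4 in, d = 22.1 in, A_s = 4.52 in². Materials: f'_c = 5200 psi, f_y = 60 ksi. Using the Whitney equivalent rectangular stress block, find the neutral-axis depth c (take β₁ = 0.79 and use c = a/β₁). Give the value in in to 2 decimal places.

c ≈ 5.80 in

T = A_s f_y = 4.52 × 60 = 271.2 kips.
a = T/(0.85 f'_c b) = 271.2/(0.85 × 5.2 × 13.4) = 4.5789 in.
With β₁ = 0.79, c = a/β₁ = 4.5789/0.79 = 5.80 in.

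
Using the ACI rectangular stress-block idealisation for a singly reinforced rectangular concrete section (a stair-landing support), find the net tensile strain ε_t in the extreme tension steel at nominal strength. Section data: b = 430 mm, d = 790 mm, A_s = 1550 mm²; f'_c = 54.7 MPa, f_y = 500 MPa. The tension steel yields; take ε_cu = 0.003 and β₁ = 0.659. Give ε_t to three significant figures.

a = A_s f_y/(0.85 f'_c b) = 38.76 mm.
β₁ = 0.659, so c = a/β₁ = 38.76/0.659 = 58.82 mm.
From the linear strain diagram with ε_cu = 0.003: ε_t = 0.003 (d − c)/c = 0.003 × (790 − 58.82)/58.82 = 0.0373.
Since ε_t ≥ 0.005, the section is tension-controlled.

ε_t ≈ 0.0373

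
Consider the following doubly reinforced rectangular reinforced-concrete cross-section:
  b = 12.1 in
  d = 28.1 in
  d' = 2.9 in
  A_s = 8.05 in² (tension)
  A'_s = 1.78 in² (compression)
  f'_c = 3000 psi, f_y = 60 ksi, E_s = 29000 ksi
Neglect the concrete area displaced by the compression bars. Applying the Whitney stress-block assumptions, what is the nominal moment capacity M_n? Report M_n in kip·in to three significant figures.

M_n ≈ 11000 kip·in

Assume both steels yield.
a = (A_s − A'_s) f_y/(0.85 f'_c b) = (8.05 − 1.78) × 60/(0.85 × 3 × 12.1) = 12.193 in.
c = a/β₁ = 12.193/0.85 = 14.345 in; ε'_s = 0.003(c − d')/c = 0.0024 ≥ ε_y = 0.0021, so the compression steel yields.
M_n = (A_s − A'_s) f_y (d − a/2) + A'_s f_y (d − d') = 376.2 × (28.1 − 6.0965) + 106.8 × (28.1 − 2.9) = 8277.7 + 2691.4 = 10969.1 kip·in.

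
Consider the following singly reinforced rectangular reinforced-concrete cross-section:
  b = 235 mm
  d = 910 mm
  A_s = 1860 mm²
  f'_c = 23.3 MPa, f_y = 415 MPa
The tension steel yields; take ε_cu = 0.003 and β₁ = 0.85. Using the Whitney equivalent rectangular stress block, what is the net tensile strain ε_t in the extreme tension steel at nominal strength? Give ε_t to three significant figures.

ε_t ≈ 0.0110

a = A_s f_y/(0.85 f'_c b) = 165.85 mm.
β₁ = 0.85, so c = a/β₁ = 165.85/0.85 = 195.12 mm.
From the linear strain diagram with ε_cu = 0.003: ε_t = 0.003 (d − c)/c = 0.003 × (910 − 195.12)/195.12 = 0.0110.
Since ε_t ≥ 0.005, the section is tension-controlled.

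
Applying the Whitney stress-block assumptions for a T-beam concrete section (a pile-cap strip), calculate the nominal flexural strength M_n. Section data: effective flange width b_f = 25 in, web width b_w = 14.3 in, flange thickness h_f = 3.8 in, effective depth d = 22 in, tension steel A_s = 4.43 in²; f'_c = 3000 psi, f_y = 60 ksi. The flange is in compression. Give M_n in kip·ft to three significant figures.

Tension: T = A_s f_y = 4.43 × 60 = 265.8 kips.
Try a within the flange: a = T/(0.85 f'_c b_f) = 265.8/(0.85 × 3 × 25) = 4.169 in.
a = 4.169 > h_f = 3.8 in: the block extends into the web. Split into flange-overhang and web parts.
C_f = 0.85 f'_c (b_f − b_w) h_f = 0.85 × 3 × (25 − 14.3) × 3.8 = 103.7 kips.
Remaining web compression depth: a_w = (T − C_f)/(0.85 f'_c b_w) = (265.8 − 103.7)/(0.85 × 3 × 14.3) = 4.445 in.
M_n = C_f(d − h_f/2) + (T − C_f)(d − a_w/2) = 103.7 × (22 − 1.9) + 162.1 × (22 − 2.2225) = 2084.4 + 3205.9 = 5290.3 kip·in.
M_n = 5290.3/12 = 440.86 kip·ft.

M_n ≈ 441 kip·ft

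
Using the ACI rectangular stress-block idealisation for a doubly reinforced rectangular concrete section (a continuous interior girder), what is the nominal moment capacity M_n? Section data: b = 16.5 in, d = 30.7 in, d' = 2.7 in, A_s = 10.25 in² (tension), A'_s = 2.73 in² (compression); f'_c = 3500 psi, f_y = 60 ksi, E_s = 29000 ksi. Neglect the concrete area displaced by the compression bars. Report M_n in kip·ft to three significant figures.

M_n ≈ 1360 kip·ft

Assume both steels yield.
a = (A_s − A'_s) f_y/(0.85 f'_c b) = (10.25 − 2.73) × 60/(0.85 × 3.5 × 16.5) = 9.192 in.
c = a/β₁ = 9.192/0.85 = 10.814 in; ε'_s = 0.003(c − d')/c = 0.0023 ≥ ε_y = 0.0021, so the compression steel yields.
M_n = (A_s − A'_s) f_y (d − a/2) + A'_s f_y (d − d') = 451.2 × (30.7 − 4.596) + 163.8 × (30.7 − 2.7) = 11778.1 + 4586.4 = 16364.5 kip·in = 16364.5/12 = 1363.71 kip·ft.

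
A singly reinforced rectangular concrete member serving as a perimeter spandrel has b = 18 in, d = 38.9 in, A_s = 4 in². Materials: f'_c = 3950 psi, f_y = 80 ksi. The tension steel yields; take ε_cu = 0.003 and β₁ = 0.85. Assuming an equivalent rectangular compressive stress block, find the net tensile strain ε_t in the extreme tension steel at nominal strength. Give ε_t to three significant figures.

ε_t ≈ 0.0157

a = A_s f_y/(0.85 f'_c b) = 5.295 in.
β₁ = 0.85, so c = a/β₁ = 5.295/0.85 = 6.229 in.
From the linear strain diagram with ε_cu = 0.003: ε_t = 0.003 (d − c)/c = 0.003 × (38.9 − 6.229)/6.229 = 0.0157.
Since ε_t ≥ 0.005, the section is tension-controlled.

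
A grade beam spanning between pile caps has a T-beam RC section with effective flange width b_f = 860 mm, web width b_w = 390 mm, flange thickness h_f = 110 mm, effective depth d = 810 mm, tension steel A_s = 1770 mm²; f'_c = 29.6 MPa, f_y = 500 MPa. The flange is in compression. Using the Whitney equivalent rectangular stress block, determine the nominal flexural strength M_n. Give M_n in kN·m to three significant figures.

M_n ≈ 699 kN·m

Tension: T = A_s f_y = 1770 × 500 = 885000 N.
Try a within the flange: a = T/(0.85 f'_c b_f) = 885000/(0.85 × 29.6 × 860) = 40.90 mm.
Since a = 40.90 ≤ h_f = 110 mm, the stress block lies entirely in the flange; analyse as a rectangular beam of width b_f.
M_n = T(d − a/2) = 885000 × (810 − 20.45) = 698.75 × 10⁶ N·mm.
M_n = 698.75 kN·m.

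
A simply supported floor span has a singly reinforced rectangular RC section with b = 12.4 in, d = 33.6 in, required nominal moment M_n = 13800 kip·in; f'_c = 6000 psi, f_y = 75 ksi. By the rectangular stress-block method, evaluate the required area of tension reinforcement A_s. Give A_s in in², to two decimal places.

A_s ≈ 6.14 in²

From M_n = 0.85 f'_c a b (d − a/2):
a = d − √(d² − 2M_n/(0.85 f'_c b)) = 33.6 − √(33.6² − 2 × 13800/(0.85 × 6 × 12.4)) = 7.284 in.
A_s = 0.85 f'_c a b / f_y = 0.85 × 6 × 7.284 × 12.4 / 75 = 6.142 in².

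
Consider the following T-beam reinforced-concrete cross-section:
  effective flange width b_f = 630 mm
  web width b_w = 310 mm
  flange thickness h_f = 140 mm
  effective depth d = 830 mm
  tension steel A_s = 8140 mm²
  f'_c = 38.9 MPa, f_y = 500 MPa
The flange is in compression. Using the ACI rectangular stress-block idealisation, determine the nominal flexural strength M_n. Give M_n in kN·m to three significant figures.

M_n ≈ 2950 kN·m

Tension: T = A_s f_y = 8140 × 500 = 4070000 N.
Try a within the flange: a = T/(0.85 f'_c b_f) = 4070000/(0.85 × 38.9 × 630) = 195.38 mm.
a = 195.38 > h_f = 140 mm: the block extends into the web. Split into flange-overhang and web parts.
C_f = 0.85 f'_c (b_f − b_w) h_f = 0.85 × 38.9 × (630 − 310) × 140 = 1481312 N.
Remaining web compression depth: a_w = (T − C_f)/(0.85 f'_c b_w) = (4070000 − 1481312)/(0.85 × 38.9 × 310) = 252.55 mm.
M_n = C_f(d − h_f/2) + (T − C_f)(d − a_w/2) = 1481312 × (830 − 70) + 2588688 × (830 − 126.275) = 1125.80 + 1821.72 = 2947.52 × 10⁶ N·mm.
M_n = 2947.52 kN·m.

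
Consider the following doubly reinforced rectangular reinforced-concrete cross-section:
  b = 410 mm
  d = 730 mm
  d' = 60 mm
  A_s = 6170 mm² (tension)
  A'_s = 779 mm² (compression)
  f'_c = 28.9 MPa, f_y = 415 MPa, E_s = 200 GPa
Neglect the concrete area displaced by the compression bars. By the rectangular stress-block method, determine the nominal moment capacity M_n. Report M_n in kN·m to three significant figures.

M_n ≈ 1600 kN·m

Assume both tension and compression steel yield.
Net tension couple steel: A_s − A'_s = 5391 mm².
a = (A_s − A'_s) f_y / (0.85 f'_c b) = 2237265/(0.85 × 28.9 × 410) = 222.13 mm.
c = a/β₁ = 222.13/0.844 = 263.19 mm; ε'_s = 0.003(c − d')/c = 0.0023 ≥ f_y/E_s = 0.0021, so compression steel does yield.
M_n = (A_s − A'_s) f_y (d − a/2) + A'_s f_y (d − d') = [2237265 × (730 − 111.065) + 323285 × (730 − 60)] × 10⁻⁶ = 1384.72 + 216.60 = 1601.32 kN·m.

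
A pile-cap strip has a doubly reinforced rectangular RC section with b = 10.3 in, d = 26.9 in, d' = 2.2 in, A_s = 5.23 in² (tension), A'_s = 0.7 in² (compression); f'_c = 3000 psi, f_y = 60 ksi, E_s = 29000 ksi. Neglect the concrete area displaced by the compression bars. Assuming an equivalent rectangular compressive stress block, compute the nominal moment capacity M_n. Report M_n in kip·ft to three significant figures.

M_n ≈ 579 kip·ft

Assume both steels yield.
a = (A_s − A'_s) f_y/(0.85 f'_c b) = (5.23 − 0.7) × 60/(0.85 × 3 × 10.3) = 10.348 in.
c = a/β₁ = 10.348/0.85 = 12.174 in; ε'_s = 0.003(c − d')/c = 0.0025 ≥ ε_y = 0.0021, so the compression steel yields.
M_n = (A_s − A'_s) f_y (d − a/2) + A'_s f_y (d − d') = 271.8 × (26.9 − 5.174) + 42 × (26.9 − 2.2) = 5905.1 + 1037.4 = 6942.5 kip·in = 6942.5/12 = 578.54 kip·ft.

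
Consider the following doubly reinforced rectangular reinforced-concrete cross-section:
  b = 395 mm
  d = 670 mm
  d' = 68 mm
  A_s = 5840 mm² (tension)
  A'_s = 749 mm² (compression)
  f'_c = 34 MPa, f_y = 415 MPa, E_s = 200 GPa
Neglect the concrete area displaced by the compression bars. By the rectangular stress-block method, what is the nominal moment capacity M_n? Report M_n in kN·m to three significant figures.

M_n ≈ 1410 kN·m

Assume both tension and compression steel yield.
Net tension couple steel: A_s − A'_s = 5091 mm².
a = (A_s − A'_s) f_y / (0.85 f'_c b) = 2112765/(0.85 × 34 × 395) = 185.08 mm.
c = a/β₁ = 185.08/0.807 = 229.34 mm; ε'_s = 0.003(c − d')/c = 0.0021 ≥ f_y/E_s = 0.0021, so compression steel does yield.
M_n = (A_s − A'_s) f_y (d − a/2) + A'_s f_y (d − d') = [2112765 × (670 − 92.54) + 310835 × (670 − 68)] × 10⁻⁶ = 1220.04 + 187.12 = 1407.16 kN·m.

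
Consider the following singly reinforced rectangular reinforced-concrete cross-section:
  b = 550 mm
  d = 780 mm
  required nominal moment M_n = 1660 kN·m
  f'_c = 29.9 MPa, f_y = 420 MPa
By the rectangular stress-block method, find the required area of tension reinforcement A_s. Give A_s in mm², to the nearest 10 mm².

With M_n = 0.85 f'_c a b (d − a/2), solve the quadratic for a:
a = d − √(d² − 2M_n/(0.85 f'_c b)) = 780 − √(780² − 2 × 1660×10⁶/(0.85 × 29.9 × 550)) = 170.99 mm.
A_s = 0.85 f'_c a b / f_y = 0.85 × 29.9 × 170.99 × 550 / 420 = 5690.8 mm².

A_s ≈ 5690 mm²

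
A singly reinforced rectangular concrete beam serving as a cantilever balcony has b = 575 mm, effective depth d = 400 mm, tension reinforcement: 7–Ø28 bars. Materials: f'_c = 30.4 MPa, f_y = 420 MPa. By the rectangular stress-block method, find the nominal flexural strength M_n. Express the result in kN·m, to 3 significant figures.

M_n ≈ 614 kN·m

A_s = 7 × 616 = 4312 mm².
T = A_s f_y = 4312 × 420 = 1811040 N = 1811.04 kN.
From C = T: a = T/(0.85 f'_c b) = 1811040/(0.85 × 30.4 × 575) = 121.89 mm.
M_n = T(d − a/2) = 1811.04 kN × (400 − 60.945) mm = 614.04 kN·m.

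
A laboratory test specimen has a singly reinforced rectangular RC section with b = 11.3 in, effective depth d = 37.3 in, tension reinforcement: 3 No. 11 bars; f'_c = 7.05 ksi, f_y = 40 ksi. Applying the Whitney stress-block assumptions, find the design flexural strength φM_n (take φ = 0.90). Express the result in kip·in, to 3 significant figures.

A_s = 3 × 1.56 = 4.68 in².
T = A_s f_y = 4.68 × 40 = 187.2 kips.
a = T/(0.85 f'_c b) = 187.2/(0.85 × 7.05 × 11.3) = 2.765 in.
M_n = T(d − a/2) = 187.2 × (37.3 − 1.3825) = 6723.8 kip·in.
φM_n = 0.90 × 6723.8 = 6051.4 kip·in.

φM_n ≈ 6050 kip·in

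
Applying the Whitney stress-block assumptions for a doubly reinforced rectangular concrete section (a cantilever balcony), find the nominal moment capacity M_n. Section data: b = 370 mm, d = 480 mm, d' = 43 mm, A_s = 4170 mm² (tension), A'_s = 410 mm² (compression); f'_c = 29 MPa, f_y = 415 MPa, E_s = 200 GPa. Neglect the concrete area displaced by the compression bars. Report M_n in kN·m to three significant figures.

M_n ≈ 690 kN·m

Assume both tension and compression steel yield.
Net tension couple steel: A_s − A'_s = 3760 mm².
a = (A_s − A'_s) f_y / (0.85 f'_c b) = 1560400/(0.85 × 29 × 370) = 171.09 mm.
c = a/β₁ = 171.09/0.843 = 202.95 mm; ε'_s = 0.003(c − d')/c = 0.0024 ≥ f_y/E_s = 0.0021, so compression steel does yield.
M_n = (A_s − A'_s) f_y (d − a/2) + A'_s f_y (d − d') = [1560400 × (480 − 85.545) + 170150 × (480 − 43)] × 10⁻⁶ = 615.51 + 74.36 = 689.87 kN·m.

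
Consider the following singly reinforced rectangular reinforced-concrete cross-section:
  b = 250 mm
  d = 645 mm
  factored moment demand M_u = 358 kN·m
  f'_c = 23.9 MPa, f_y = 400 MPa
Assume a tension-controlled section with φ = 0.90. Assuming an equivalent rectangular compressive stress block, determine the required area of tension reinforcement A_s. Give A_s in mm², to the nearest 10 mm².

A_s ≈ 1720 mm²

M_n = M_u/φ = 358/0.90 = 397.778 kN·m.
With M_n = 0.85 f'_c a b (d − a/2), solve the quadratic for a:
a = d − √(d² − 2M_n/(0.85 f'_c b)) = 645 − √(645² − 2 × 397.778×10⁶/(0.85 × 23.9 × 250)) = 135.71 mm.
A_s = 0.85 f'_c a b / f_y = 0.85 × 23.9 × 135.71 × 250 / 400 = 1723.1 mm².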